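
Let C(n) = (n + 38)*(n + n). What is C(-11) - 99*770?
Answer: -76824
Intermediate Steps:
C(n) = 2*n*(38 + n) (C(n) = (38 + n)*(2*n) = 2*n*(38 + n))
C(-11) - 99*770 = 2*(-11)*(38 - 11) - 99*770 = 2*(-11)*27 - 76230 = -594 - 76230 = -76824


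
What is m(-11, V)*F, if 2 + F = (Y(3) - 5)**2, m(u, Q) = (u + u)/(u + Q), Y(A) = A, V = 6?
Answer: 44/5 ≈ 8.8000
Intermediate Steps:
m(u, Q) = 2*u/(Q + u) (m(u, Q) = (2*u)/(Q + u) = 2*u/(Q + u))
F = 2 (F = -2 + (3 - 5)**2 = -2 + (-2)**2 = -2 + 4 = 2)
m(-11, V)*F = (2*(-11)/(6 - 11))*2 = (2*(-11)/(-5))*2 = (2*(-11)*(-1/5))*2 = (22/5)*2 = 44/5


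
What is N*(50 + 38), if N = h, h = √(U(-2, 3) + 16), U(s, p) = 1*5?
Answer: 88*√21 ≈ 403.27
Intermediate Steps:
U(s, p) = 5
h = √21 (h = √(5 + 16) = √21 ≈ 4.5826)
N = √21 ≈ 4.5826
N*(50 + 38) = √21*(50 + 38) = √21*88 = 88*√21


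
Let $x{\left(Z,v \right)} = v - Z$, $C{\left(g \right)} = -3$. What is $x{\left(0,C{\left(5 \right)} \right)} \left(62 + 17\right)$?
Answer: $-237$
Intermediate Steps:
$x{\left(0,C{\left(5 \right)} \right)} \left(62 + 17\right) = \left(-3 - 0\right) \left(62 + 17\right) = \left(-3 + 0\right) 79 = \left(-3\right) 79 = -237$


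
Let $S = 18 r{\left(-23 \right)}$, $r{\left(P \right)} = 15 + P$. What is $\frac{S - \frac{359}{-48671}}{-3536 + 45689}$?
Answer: $- \frac{7008265}{2051628663} \approx -0.003416$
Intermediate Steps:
$S = -144$ ($S = 18 \left(15 - 23\right) = 18 \left(-8\right) = -144$)
$\frac{S - \frac{359}{-48671}}{-3536 + 45689} = \frac{-144 - \frac{359}{-48671}}{-3536 + 45689} = \frac{-144 - - \frac{359}{48671}}{42153} = \left(-144 + \frac{359}{48671}\right) \frac{1}{42153} = \left(- \frac{7008265}{48671}\right) \frac{1}{42153} = - \frac{7008265}{2051628663}$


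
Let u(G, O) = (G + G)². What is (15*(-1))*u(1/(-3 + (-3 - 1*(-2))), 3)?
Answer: -15/4 ≈ -3.7500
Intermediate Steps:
u(G, O) = 4*G² (u(G, O) = (2*G)² = 4*G²)
(15*(-1))*u(1/(-3 + (-3 - 1*(-2))), 3) = (15*(-1))*(4*(1/(-3 + (-3 - 1*(-2))))²) = -60*(1/(-3 + (-3 + 2)))² = -60*(1/(-3 - 1))² = -60*(1/(-4))² = -60*(-¼)² = -60/16 = -15*¼ = -15/4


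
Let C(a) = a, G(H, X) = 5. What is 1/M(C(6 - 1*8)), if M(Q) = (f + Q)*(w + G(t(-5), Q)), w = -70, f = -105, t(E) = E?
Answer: 1/6955 ≈ 0.00014378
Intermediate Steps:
M(Q) = 6825 - 65*Q (M(Q) = (-105 + Q)*(-70 + 5) = (-105 + Q)*(-65) = 6825 - 65*Q)
1/M(C(6 - 1*8)) = 1/(6825 - 65*(6 - 1*8)) = 1/(6825 - 65*(6 - 8)) = 1/(6825 - 65*(-2)) = 1/(6825 + 130) = 1/6955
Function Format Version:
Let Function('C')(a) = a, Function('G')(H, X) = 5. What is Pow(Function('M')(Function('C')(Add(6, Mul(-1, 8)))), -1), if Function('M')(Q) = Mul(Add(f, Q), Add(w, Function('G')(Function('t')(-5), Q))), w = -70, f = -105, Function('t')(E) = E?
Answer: Rational(1, 6955) ≈ 0.00014378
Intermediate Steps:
Function('M')(Q) = Add(6825, Mul(-65, Q)) (Function('M')(Q) = Mul(Add(-105, Q), Add(-70, 5)) = Mul(Add(-105, Q), -65) = Add(6825, Mul(-65, Q)))
Pow(Function('M')(Function('C')(Add(6, Mul(-1, 8)))), -1) = Pow(Add(6825, Mul(-65, Add(6, Mul(-1, 8)))), -1) = Pow(Add(6825, Mul(-65, Add(6, -8))), -1) = Pow(Add(6825, Mul(-65, -2)), -1) = Pow(Add(6825, 130), -1) = Pow(6955, -1) = Rational(1, 6955)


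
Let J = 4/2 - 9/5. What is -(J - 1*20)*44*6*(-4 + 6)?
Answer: 52272/5 ≈ 10454.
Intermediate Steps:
J = 1/5 (J = 4*(1/2) - 9*1/5 = 2 - 9/5 = 1/5 ≈ 0.20000)
-(J - 1*20)*44*6*(-4 + 6) = -(1/5 - 1*20)*44*6*(-4 + 6) = -(1/5 - 20)*44*6*2 = -(-99/5*44)*12 = -(-4356)*12/5 = -1*(-52272/5) = 52272/5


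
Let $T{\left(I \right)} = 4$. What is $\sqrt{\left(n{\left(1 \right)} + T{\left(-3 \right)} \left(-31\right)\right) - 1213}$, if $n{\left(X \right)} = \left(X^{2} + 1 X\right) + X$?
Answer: $i \sqrt{1334} \approx 36.524 i$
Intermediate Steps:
$n{\left(X \right)} = X^{2} + 2 X$ ($n{\left(X \right)} = \left(X^{2} + X\right) + X = \left(X + X^{2}\right) + X = X^{2} + 2 X$)
$\sqrt{\left(n{\left(1 \right)} + T{\left(-3 \right)} \left(-31\right)\right) - 1213} = \sqrt{\left(1 \left(2 + 1\right) + 4 \left(-31\right)\right) - 1213} = \sqrt{\left(1 \cdot 3 - 124\right) - 1213} = \sqrt{\left(3 - 124\right) - 1213} = \sqrt{-121 - 1213} = \sqrt{-1334} = i \sqrt{1334}$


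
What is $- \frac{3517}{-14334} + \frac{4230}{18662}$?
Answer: $\frac{63133537}{133750554} \approx 0.47202$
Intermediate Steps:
$- \frac{3517}{-14334} + \frac{4230}{18662} = \left(-3517\right) \left(- \frac{1}{14334}\right) + 4230 \cdot \frac{1}{18662} = \frac{3517}{14334} + \frac{2115}{9331} = \frac{63133537}{133750554}$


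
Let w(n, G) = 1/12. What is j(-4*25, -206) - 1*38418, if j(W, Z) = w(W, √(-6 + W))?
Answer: -461015/12 ≈ -38418.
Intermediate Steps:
w(n, G) = 1/12
j(W, Z) = 1/12
j(-4*25, -206) - 1*38418 = 1/12 - 1*38418 = 1/12 - 38418 = -461015/12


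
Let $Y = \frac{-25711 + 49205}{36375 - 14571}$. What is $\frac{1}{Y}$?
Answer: $\frac{10902}{11747} \approx 0.92807$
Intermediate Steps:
$Y = \frac{11747}{10902}$ ($Y = \frac{23494}{21804} = 23494 \cdot \frac{1}{21804} = \frac{11747}{10902} \approx 1.0775$)
$\frac{1}{Y} = \frac{1}{\frac{11747}{10902}} = \frac{10902}{11747}$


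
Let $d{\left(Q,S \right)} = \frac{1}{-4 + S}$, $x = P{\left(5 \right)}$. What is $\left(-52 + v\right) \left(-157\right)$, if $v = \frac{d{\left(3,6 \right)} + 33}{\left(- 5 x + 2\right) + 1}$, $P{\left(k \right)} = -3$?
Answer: $\frac{283385}{36} \approx 7871.8$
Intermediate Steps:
$x = -3$
$v = \frac{67}{36}$ ($v = \frac{\frac{1}{-4 + 6} + 33}{\left(\left(-5\right) \left(-3\right) + 2\right) + 1} = \frac{\frac{1}{2} + 33}{\left(15 + 2\right) + 1} = \frac{\frac{1}{2} + 33}{17 + 1} = \frac{67}{2 \cdot 18} = \frac{67}{2} \cdot \frac{1}{18} = \frac{67}{36} \approx 1.8611$)
$\left(-52 + v\right) \left(-157\right) = \left(-52 + \frac{67}{36}\right) \left(-157\right) = \left(- \frac{1805}{36}\right) \left(-157\right) = \frac{283385}{36}$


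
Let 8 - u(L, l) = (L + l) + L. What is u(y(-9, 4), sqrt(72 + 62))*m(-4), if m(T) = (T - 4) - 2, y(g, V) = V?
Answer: 10*sqrt(134) ≈ 115.76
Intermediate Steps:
m(T) = -6 + T (m(T) = (-4 + T) - 2 = -6 + T)
u(L, l) = 8 - l - 2*L (u(L, l) = 8 - ((L + l) + L) = 8 - (l + 2*L) = 8 + (-l - 2*L) = 8 - l - 2*L)
u(y(-9, 4), sqrt(72 + 62))*m(-4) = (8 - sqrt(72 + 62) - 2*4)*(-6 - 4) = (8 - sqrt(134) - 8)*(-10) = -sqrt(134)*(-10) = 10*sqrt(134)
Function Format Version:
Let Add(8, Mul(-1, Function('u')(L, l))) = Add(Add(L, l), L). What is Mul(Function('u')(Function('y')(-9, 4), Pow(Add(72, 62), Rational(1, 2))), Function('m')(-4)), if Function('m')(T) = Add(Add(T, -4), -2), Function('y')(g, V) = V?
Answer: Mul(10, Pow(134, Rational(1, 2))) ≈ 115.76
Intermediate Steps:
Function('m')(T) = Add(-6, T) (Function('m')(T) = Add(Add(-4, T), -2) = Add(-6, T))
Function('u')(L, l) = Add(8, Mul(-1, l), Mul(-2, L)) (Function('u')(L, l) = Add(8, Mul(-1, Add(Add(L, l), L))) = Add(8, Mul(-1, Add(l, Mul(2, L)))) = Add(8, Add(Mul(-1, l), Mul(-2, L))) = Add(8, Mul(-1, l), Mul(-2, L)))
Mul(Function('u')(Function('y')(-9, 4), Pow(Add(72, 62), Rational(1, 2))), Function('m')(-4)) = Mul(Add(8, Mul(-1, Pow(Add(72, 62), Rational(1, 2))), Mul(-2, 4)), Add(-6, -4)) = Mul(Add(8, Mul(-1, Pow(134, Rational(1, 2))), -8), -10) = Mul(Mul(-1, Pow(134, Rational(1, 2))), -10) = Mul(10, Pow(134, Rational(1, 2)))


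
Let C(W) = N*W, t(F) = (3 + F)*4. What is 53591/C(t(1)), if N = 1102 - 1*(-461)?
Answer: 53591/25008 ≈ 2.1430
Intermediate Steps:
t(F) = 12 + 4*F
N = 1563 (N = 1102 + 461 = 1563)
C(W) = 1563*W
53591/C(t(1)) = 53591/((1563*(12 + 4*1))) = 53591/((1563*(12 + 4))) = 53591/((1563*16)) = 53591/25008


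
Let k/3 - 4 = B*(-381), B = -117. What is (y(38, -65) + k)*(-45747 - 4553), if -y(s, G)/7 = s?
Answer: -6713893100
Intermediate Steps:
y(s, G) = -7*s
k = 133743 (k = 12 + 3*(-117*(-381)) = 12 + 3*44577 = 12 + 133731 = 133743)
(y(38, -65) + k)*(-45747 - 4553) = (-7*38 + 133743)*(-45747 - 4553) = (-266 + 133743)*(-50300) = 133477*(-50300) = -6713893100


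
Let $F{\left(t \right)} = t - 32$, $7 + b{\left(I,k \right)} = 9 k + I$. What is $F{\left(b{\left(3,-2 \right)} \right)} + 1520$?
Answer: $1466$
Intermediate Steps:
$b{\left(I,k \right)} = -7 + I + 9 k$ ($b{\left(I,k \right)} = -7 + \left(9 k + I\right) = -7 + \left(I + 9 k\right) = -7 + I + 9 k$)
$F{\left(t \right)} = -32 + t$
$F{\left(b{\left(3,-2 \right)} \right)} + 1520 = \left(-32 + \left(-7 + 3 + 9 \left(-2\right)\right)\right) + 1520 = \left(-32 - 22\right) + 1520 = -54 + 1520 = 1466$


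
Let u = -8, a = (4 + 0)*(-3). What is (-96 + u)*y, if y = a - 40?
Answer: 5408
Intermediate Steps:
a = -12 (a = 4*(-3) = -12)
y = -52 (y = -12 - 40 = -52)
(-96 + u)*y = (-96 - 8)*(-52) = -104*(-52) = 5408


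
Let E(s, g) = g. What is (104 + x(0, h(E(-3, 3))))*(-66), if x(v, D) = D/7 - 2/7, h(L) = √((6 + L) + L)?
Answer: -47916/7 - 132*√3/7 ≈ -6877.8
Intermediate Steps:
h(L) = √(6 + 2*L)
x(v, D) = -2/7 + D/7 (x(v, D) = D*(⅐) - 2*⅐ = D/7 - 2/7 = -2/7 + D/7)
(104 + x(0, h(E(-3, 3))))*(-66) = (104 + (-2/7 + √(6 + 2*3)/7))*(-66) = (104 + (-2/7 + √(6 + 6)/7))*(-66) = (104 + (-2/7 + √12/7))*(-66) = (104 + (-2/7 + (2*√3)/7))*(-66) = (104 + (-2/7 + 2*√3/7))*(-66) = (726/7 + 2*√3/7)*(-66) = -47916/7 - 132*√3/7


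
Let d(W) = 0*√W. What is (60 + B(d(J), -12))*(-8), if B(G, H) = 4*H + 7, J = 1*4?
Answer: -152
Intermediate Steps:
J = 4
d(W) = 0
B(G, H) = 7 + 4*H
(60 + B(d(J), -12))*(-8) = (60 + (7 + 4*(-12)))*(-8) = (60 + (7 - 48))*(-8) = (60 - 41)*(-8) = 19*(-8) = -152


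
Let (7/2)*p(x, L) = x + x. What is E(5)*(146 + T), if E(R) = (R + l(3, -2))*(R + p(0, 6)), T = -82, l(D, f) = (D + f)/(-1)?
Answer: 1280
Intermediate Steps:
p(x, L) = 4*x/7 (p(x, L) = 2*(x + x)/7 = 2*(2*x)/7 = 4*x/7)
l(D, f) = -D - f (l(D, f) = (D + f)*(-1) = -D - f)
E(R) = R*(-1 + R) (E(R) = (R + (-1*3 - 1*(-2)))*(R + (4/7)*0) = (R + (-3 + 2))*(R + 0) = (R - 1)*R = (-1 + R)*R = R*(-1 + R))
E(5)*(146 + T) = (5*(-1 + 5))*(146 - 82) = (5*4)*64 = 20*64 = 1280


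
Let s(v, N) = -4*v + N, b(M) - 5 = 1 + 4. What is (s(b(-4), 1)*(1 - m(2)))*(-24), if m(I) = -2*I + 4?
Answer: 936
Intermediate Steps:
b(M) = 10 (b(M) = 5 + (1 + 4) = 5 + 5 = 10)
s(v, N) = N - 4*v
m(I) = 4 - 2*I
(s(b(-4), 1)*(1 - m(2)))*(-24) = ((1 - 4*10)*(1 - (4 - 2*2)))*(-24) = ((1 - 40)*(1 - (4 - 4)))*(-24) = -39*(1 - 1*0)*(-24) = -39*(1 + 0)*(-24) = -39*1*(-24) = -39*(-24) = 936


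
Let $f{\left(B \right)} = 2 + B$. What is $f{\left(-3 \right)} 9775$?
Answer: $-9775$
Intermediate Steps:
$f{\left(-3 \right)} 9775 = \left(2 - 3\right) 9775 = \left(-1\right) 9775 = -9775$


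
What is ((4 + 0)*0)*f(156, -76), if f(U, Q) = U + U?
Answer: 0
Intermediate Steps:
f(U, Q) = 2*U
((4 + 0)*0)*f(156, -76) = ((4 + 0)*0)*(2*156) = (4*0)*312 = 0*312 = 0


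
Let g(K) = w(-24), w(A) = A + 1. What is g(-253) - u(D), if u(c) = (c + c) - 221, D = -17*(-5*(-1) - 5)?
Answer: 198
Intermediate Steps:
w(A) = 1 + A
g(K) = -23 (g(K) = 1 - 24 = -23)
D = 0 (D = -17*(5 - 5) = -17*0 = 0)
u(c) = -221 + 2*c (u(c) = 2*c - 221 = -221 + 2*c)
g(-253) - u(D) = -23 - (-221 + 2*0) = -23 - (-221 + 0) = -23 - 1*(-221) = -23 + 221 = 198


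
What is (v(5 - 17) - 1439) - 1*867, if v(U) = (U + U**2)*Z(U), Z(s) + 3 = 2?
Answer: -2438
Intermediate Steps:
Z(s) = -1 (Z(s) = -3 + 2 = -1)
v(U) = -U - U**2 (v(U) = (U + U**2)*(-1) = -U - U**2)
(v(5 - 17) - 1439) - 1*867 = (-(5 - 17)*(1 + (5 - 17)) - 1439) - 1*867 = (-1*(-12)*(1 - 12) - 1439) - 867 = (-1*(-12)*(-11) - 1439) - 867 = (-132 - 1439) - 867 = -1571 - 867 = -2438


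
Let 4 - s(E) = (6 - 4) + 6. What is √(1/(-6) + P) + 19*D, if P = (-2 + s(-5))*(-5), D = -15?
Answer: -285 + √1074/6 ≈ -279.54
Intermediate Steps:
s(E) = -4 (s(E) = 4 - ((6 - 4) + 6) = 4 - (2 + 6) = 4 - 1*8 = 4 - 8 = -4)
P = 30 (P = (-2 - 4)*(-5) = -6*(-5) = 30)
√(1/(-6) + P) + 19*D = √(1/(-6) + 30) + 19*(-15) = √(1*(-⅙) + 30) - 285 = √(-⅙ + 30) - 285 = √(179/6) - 285 = √1074/6 - 285 = -285 + √1074/6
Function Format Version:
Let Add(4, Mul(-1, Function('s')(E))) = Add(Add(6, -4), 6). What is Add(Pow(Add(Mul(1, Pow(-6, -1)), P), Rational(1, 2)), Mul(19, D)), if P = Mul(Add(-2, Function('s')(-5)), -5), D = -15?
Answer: Add(-285, Mul(Rational(1, 6), Pow(1074, Rational(1, 2)))) ≈ -279.54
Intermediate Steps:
Function('s')(E) = -4 (Function('s')(E) = Add(4, Mul(-1, Add(Add(6, -4), 6))) = Add(4, Mul(-1, Add(2, 6))) = Add(4, Mul(-1, 8)) = Add(4, -8) = -4)
P = 30 (P = Mul(Add(-2, -4), -5) = Mul(-6, -5) = 30)
Add(Pow(Add(Mul(1, Pow(-6, -1)), P), Rational(1, 2)), Mul(19, D)) = Add(Pow(Add(Mul(1, Pow(-6, -1)), 30), Rational(1, 2)), Mul(19, -15)) = Add(Pow(Add(Mul(1, Rational(-1, 6)), 30), Rational(1, 2)), -285) = Add(Pow(Add(Rational(-1, 6), 30), Rational(1, 2)), -285) = Add(Pow(Rational(179, 6), Rational(1, 2)), -285) = Add(Mul(Rational(1, 6), Pow(1074, Rational(1, 2))), -285) = Add(-285, Mul(Rational(1, 6), Pow(1074, Rational(1, 2))))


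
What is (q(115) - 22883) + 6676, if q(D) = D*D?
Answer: -2982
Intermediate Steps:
q(D) = D**2
(q(115) - 22883) + 6676 = (115**2 - 22883) + 6676 = (13225 - 22883) + 6676 = -9658 + 6676 = -2982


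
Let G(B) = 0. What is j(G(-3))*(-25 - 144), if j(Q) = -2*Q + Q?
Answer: 0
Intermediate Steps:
j(Q) = -Q
j(G(-3))*(-25 - 144) = (-1*0)*(-25 - 144) = 0*(-169) = 0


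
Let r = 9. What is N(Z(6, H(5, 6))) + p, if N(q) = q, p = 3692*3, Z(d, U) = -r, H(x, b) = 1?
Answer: 11067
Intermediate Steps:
Z(d, U) = -9 (Z(d, U) = -1*9 = -9)
p = 11076
N(Z(6, H(5, 6))) + p = -9 + 11076 = 11067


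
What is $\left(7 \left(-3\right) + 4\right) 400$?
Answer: $-6800$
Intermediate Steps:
$\left(7 \left(-3\right) + 4\right) 400 = \left(-21 + 4\right) 400 = \left(-17\right) 400 = -6800$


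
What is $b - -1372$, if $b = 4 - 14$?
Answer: $1362$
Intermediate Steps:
$b = -10$
$b - -1372 = -10 - -1372 = -10 + 1372 = 1362$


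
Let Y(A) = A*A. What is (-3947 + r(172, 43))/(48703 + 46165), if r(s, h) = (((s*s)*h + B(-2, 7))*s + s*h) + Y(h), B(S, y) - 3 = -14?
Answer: 109403335/47434 ≈ 2306.4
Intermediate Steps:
B(S, y) = -11 (B(S, y) = 3 - 14 = -11)
Y(A) = A**2
r(s, h) = h**2 + h*s + s*(-11 + h*s**2) (r(s, h) = (((s*s)*h - 11)*s + s*h) + h**2 = ((s**2*h - 11)*s + h*s) + h**2 = ((h*s**2 - 11)*s + h*s) + h**2 = ((-11 + h*s**2)*s + h*s) + h**2 = (s*(-11 + h*s**2) + h*s) + h**2 = (h*s + s*(-11 + h*s**2)) + h**2 = h**2 + h*s + s*(-11 + h*s**2))
(-3947 + r(172, 43))/(48703 + 46165) = (-3947 + (43**2 - 11*172 + 43*172 + 43*172**3))/(48703 + 46165) = (-3947 + (1849 - 1892 + 7396 + 43*5088448))/94868 = (-3947 + (1849 - 1892 + 7396 + 218803264))*(1/94868) = (-3947 + 218810617)*(1/94868) = 218806670*(1/94868) = 109403335/47434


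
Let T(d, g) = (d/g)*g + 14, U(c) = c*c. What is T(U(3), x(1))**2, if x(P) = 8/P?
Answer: 529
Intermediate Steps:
U(c) = c**2
T(d, g) = 14 + d (T(d, g) = (d/g)*g + 14 = d + 14 = 14 + d)
T(U(3), x(1))**2 = (14 + 3**2)**2 = (14 + 9)**2 = 23**2 = 529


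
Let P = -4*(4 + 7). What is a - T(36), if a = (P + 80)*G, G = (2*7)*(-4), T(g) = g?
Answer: -2052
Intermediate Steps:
G = -56 (G = 14*(-4) = -56)
P = -44 (P = -4*11 = -44)
a = -2016 (a = (-44 + 80)*(-56) = 36*(-56) = -2016)
a - T(36) = -2016 - 1*36 = -2016 - 36 = -2052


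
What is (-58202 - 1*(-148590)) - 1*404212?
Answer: -313824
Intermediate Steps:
(-58202 - 1*(-148590)) - 1*404212 = (-58202 + 148590) - 404212 = 90388 - 404212 = -313824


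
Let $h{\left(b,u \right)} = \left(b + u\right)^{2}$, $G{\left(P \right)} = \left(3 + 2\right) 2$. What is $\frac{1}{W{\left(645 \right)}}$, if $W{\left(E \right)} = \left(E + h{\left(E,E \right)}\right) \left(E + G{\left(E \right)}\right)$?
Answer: $\frac{1}{1090407975} \approx 9.1709 \cdot 10^{-10}$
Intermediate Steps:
$G{\left(P \right)} = 10$ ($G{\left(P \right)} = 5 \cdot 2 = 10$)
$W{\left(E \right)} = \left(10 + E\right) \left(E + 4 E^{2}\right)$ ($W{\left(E \right)} = \left(E + \left(E + E\right)^{2}\right) \left(E + 10\right) = \left(E + \left(2 E\right)^{2}\right) \left(10 + E\right) = \left(E + 4 E^{2}\right) \left(10 + E\right) = \left(10 + E\right) \left(E + 4 E^{2}\right)$)
$\frac{1}{W{\left(645 \right)}} = \frac{1}{645 \left(10 + 4 \cdot 645^{2} + 41 \cdot 645\right)} = \frac{1}{645 \left(10 + 4 \cdot 416025 + 26445\right)} = \frac{1}{645 \left(10 + 1664100 + 26445\right)} = \frac{1}{645 \cdot 1690555} = \frac{1}{1090407975}$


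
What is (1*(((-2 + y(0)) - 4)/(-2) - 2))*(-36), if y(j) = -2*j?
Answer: -36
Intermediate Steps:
(1*(((-2 + y(0)) - 4)/(-2) - 2))*(-36) = (1*(((-2 - 2*0) - 4)/(-2) - 2))*(-36) = (1*(((-2 + 0) - 4)*(-1/2) - 2))*(-36) = (1*((-2 - 4)*(-1/2) - 2))*(-36) = (1*(-6*(-1/2) - 2))*(-36) = (1*(3 - 2))*(-36) = (1*1)*(-36) = 1*(-36) = -36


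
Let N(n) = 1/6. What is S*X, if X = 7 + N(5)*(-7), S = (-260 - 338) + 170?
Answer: -7490/3 ≈ -2496.7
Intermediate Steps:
N(n) = ⅙
S = -428 (S = -598 + 170 = -428)
X = 35/6 (X = 7 + (⅙)*(-7) = 7 - 7/6 = 35/6 ≈ 5.8333)
S*X = -428*35/6 = -7490/3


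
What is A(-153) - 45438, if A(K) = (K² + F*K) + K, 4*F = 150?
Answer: -55839/2 ≈ -27920.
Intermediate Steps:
F = 75/2 (F = (¼)*150 = 75/2 ≈ 37.500)
A(K) = K² + 77*K/2 (A(K) = (K² + 75*K/2) + K = K² + 77*K/2)
A(-153) - 45438 = (½)*(-153)*(77 + 2*(-153)) - 45438 = (½)*(-153)*(77 - 306) - 45438 = (½)*(-153)*(-229) - 45438 = 35037/2 - 45438 = -55839/2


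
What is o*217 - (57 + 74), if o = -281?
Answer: -61108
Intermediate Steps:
o*217 - (57 + 74) = -281*217 - (57 + 74) = -60977 - 1*131 = -60977 - 131 = -61108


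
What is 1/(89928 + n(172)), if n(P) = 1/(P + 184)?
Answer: 356/32014369 ≈ 1.1120e-5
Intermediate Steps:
n(P) = 1/(184 + P)
1/(89928 + n(172)) = 1/(89928 + 1/(184 + 172)) = 1/(89928 + 1/356) = 1/(32014369/356) = 356/32014369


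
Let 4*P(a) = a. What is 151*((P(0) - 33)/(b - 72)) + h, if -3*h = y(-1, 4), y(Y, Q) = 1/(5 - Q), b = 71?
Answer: 14948/3 ≈ 4982.7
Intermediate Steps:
P(a) = a/4
h = -⅓ (h = -(-1)/(3*(-5 + 4)) = -(-1)/(3*(-1)) = -(-1)*(-1)/3 = -⅓*1 = -⅓ ≈ -0.33333)
151*((P(0) - 33)/(b - 72)) + h = 151*(((¼)*0 - 33)/(71 - 72)) - ⅓ = 151*((0 - 33)/(-1)) - ⅓ = 151*(-33*(-1)) - ⅓ = 151*33 - ⅓ = 4983 - ⅓ = 14948/3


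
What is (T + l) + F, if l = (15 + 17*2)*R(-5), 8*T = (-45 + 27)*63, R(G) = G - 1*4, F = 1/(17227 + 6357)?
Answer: -13743575/23584 ≈ -582.75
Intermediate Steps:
F = 1/23584 ≈ 4.2402e-5
R(G) = -4 + G (R(G) = G - 4 = -4 + G)
T = -567/4 (T = ((-45 + 27)*63)/8 = (-18*63)/8 = (⅛)*(-1134) = -567/4 ≈ -141.75)
l = -441 (l = (15 + 17*2)*(-4 - 5) = (15 + 34)*(-9) = 49*(-9) = -441)
(T + l) + F = (-567/4 - 441) + 1/23584 = -2331/4 + 1/23584 = -13743575/23584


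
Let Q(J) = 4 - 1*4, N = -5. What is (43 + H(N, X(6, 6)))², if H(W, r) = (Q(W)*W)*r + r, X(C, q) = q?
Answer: 2401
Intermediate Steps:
Q(J) = 0 (Q(J) = 4 - 4 = 0)
H(W, r) = r (H(W, r) = (0*W)*r + r = 0*r + r = 0 + r = r)
(43 + H(N, X(6, 6)))² = (43 + 6)² = 49² = 2401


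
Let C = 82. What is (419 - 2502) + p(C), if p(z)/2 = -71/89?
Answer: -185529/89 ≈ -2084.6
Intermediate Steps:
p(z) = -142/89 (p(z) = 2*(-71/89) = -142/89)
(419 - 2502) + p(C) = (419 - 2502) - 142/89 = -2083 - 142/89 = -185529/89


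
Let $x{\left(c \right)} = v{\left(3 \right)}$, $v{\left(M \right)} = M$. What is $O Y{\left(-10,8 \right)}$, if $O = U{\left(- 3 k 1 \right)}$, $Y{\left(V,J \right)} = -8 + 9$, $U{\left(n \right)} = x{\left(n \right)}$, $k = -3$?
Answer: $3$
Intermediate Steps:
$x{\left(c \right)} = 3$
$U{\left(n \right)} = 3$
$Y{\left(V,J \right)} = 1$
$O = 3$
$O Y{\left(-10,8 \right)} = 3 \cdot 1 = 3$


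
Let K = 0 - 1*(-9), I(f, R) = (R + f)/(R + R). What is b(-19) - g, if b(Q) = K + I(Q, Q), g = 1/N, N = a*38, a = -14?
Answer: 5321/532 ≈ 10.002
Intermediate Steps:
I(f, R) = (R + f)/(2*R) (I(f, R) = (R + f)/((2*R)) = (R + f)*(1/(2*R)) = (R + f)/(2*R))
K = 9 (K = 0 + 9 = 9)
N = -532 (N = -14*38 = -532)
g = -1/532 (g = 1/(-532) = -1/532 ≈ -0.0018797)
b(Q) = 10 (b(Q) = 9 + (Q + Q)/(2*Q) = 9 + (2*Q)/(2*Q) = 9 + 1 = 10)
b(-19) - g = 10 - 1*(-1/532) = 10 + 1/532 = 5321/532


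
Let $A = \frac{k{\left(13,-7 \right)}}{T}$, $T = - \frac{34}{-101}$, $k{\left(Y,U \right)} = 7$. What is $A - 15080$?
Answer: $- \frac{512013}{34} \approx -15059.0$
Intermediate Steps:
$T = \frac{34}{101}$ ($T = \left(-34\right) \left(- \frac{1}{101}\right) = \frac{34}{101} \approx 0.33663$)
$A = \frac{707}{34}$ ($A = \frac{7}{\frac{34}{101}} = 7 \cdot \frac{101}{34} = \frac{707}{34} \approx 20.794$)
$A - 15080 = \frac{707}{34} - 15080 = - \frac{512013}{34}$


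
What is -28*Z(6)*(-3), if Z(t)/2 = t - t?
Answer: 0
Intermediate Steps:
Z(t) = 0 (Z(t) = 2*(t - t) = 2*0 = 0)
-28*Z(6)*(-3) = -28*0*(-3) = 0*(-3) = 0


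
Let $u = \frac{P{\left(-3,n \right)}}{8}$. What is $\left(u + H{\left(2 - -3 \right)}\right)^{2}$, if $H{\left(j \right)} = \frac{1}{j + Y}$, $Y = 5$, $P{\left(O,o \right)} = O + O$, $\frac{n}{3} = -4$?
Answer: $\frac{169}{400} \approx 0.4225$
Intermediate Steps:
$n = -12$ ($n = 3 \left(-4\right) = -12$)
$P{\left(O,o \right)} = 2 O$
$H{\left(j \right)} = \frac{1}{5 + j}$ ($H{\left(j \right)} = \frac{1}{j + 5} = \frac{1}{5 + j}$)
$u = - \frac{3}{4}$ ($u = \frac{2 \left(-3\right)}{8} = \left(-6\right) \frac{1}{8} = - \frac{3}{4} \approx -0.75$)
$\left(u + H{\left(2 - -3 \right)}\right)^{2} = \left(- \frac{3}{4} + \frac{1}{5 + \left(2 - -3\right)}\right)^{2} = \left(- \frac{3}{4} + \frac{1}{5 + \left(2 + 3\right)}\right)^{2} = \left(- \frac{3}{4} + \frac{1}{5 + 5}\right)^{2} = \left(- \frac{3}{4} + \frac{1}{10}\right)^{2} = \left(- \frac{13}{20}\right)^{2} = \frac{169}{400}$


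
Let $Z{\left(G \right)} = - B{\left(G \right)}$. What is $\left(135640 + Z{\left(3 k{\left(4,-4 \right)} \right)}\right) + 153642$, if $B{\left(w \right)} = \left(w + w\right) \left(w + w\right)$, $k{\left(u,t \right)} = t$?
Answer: $288706$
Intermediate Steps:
$B{\left(w \right)} = 4 w^{2}$ ($B{\left(w \right)} = 2 w 2 w = 4 w^{2}$)
$Z{\left(G \right)} = - 4 G^{2}$
$\left(135640 + Z{\left(3 k{\left(4,-4 \right)} \right)}\right) + 153642 = \left(135640 - 4 \left(3 \left(-4\right)\right)^{2}\right) + 153642 = \left(135640 - 4 \left(-12\right)^{2}\right) + 153642 = \left(135640 - 576\right) + 153642 = 135064 + 153642 = 288706$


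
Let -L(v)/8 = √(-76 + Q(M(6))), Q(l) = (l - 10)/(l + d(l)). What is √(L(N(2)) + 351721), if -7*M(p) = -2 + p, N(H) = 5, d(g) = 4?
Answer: √(3165489 - 12*I*√2847)/3 ≈ 593.06 - 0.05998*I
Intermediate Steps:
M(p) = 2/7 - p/7 (M(p) = -(-2 + p)/7 = 2/7 - p/7)
Q(l) = (-10 + l)/(4 + l) (Q(l) = (l - 10)/(l + 4) = (-10 + l)/(4 + l))
L(v) = -4*I*√2847/3 (L(v) = -8*√(-76 + (-10 + (2/7 - ⅐*6))/(4 + (2/7 - ⅐*6))) = -8*√(-76 + (-10 + (2/7 - 6/7))/(4 + (2/7 - 6/7))) = -8*√(-76 + (-10 - 4/7)/(4 - 4/7)) = -8*√(-76 - 74/7/(24/7)) = -8*√(-76 + (7/24)*(-74/7)) = -8*√(-76 - 37/12) = -4*I*√2847/3)
√(L(N(2)) + 351721) = √(-4*I*√2847/3 + 351721) = √(351721 - 4*I*√2847/3)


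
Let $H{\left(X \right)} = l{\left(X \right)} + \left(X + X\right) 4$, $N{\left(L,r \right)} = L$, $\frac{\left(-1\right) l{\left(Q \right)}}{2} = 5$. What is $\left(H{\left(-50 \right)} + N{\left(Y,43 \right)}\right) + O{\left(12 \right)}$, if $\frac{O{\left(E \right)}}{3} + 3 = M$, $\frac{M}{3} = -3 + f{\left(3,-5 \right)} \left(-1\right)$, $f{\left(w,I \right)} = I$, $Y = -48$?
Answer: $-449$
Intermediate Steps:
$l{\left(Q \right)} = -10$ ($l{\left(Q \right)} = \left(-2\right) 5 = -10$)
$H{\left(X \right)} = -10 + 8 X$ ($H{\left(X \right)} = -10 + \left(X + X\right) 4 = -10 + 2 X 4 = -10 + 8 X$)
$M = 6$ ($M = 3 \left(-3 - -5\right) = 3 \left(-3 + 5\right) = 3 \cdot 2 = 6$)
$O{\left(E \right)} = 9$ ($O{\left(E \right)} = -9 + 3 \cdot 6 = -9 + 18 = 9$)
$\left(H{\left(-50 \right)} + N{\left(Y,43 \right)}\right) + O{\left(12 \right)} = \left(\left(-10 + 8 \left(-50\right)\right) - 48\right) + 9 = \left(\left(-10 - 400\right) - 48\right) + 9 = \left(-410 - 48\right) + 9 = -458 + 9 = -449$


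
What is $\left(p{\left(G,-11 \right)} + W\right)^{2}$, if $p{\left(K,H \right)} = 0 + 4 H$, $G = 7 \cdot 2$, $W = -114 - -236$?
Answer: $6084$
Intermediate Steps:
$W = 122$ ($W = -114 + 236 = 122$)
$G = 14$
$p{\left(K,H \right)} = 4 H$
$\left(p{\left(G,-11 \right)} + W\right)^{2} = \left(4 \left(-11\right) + 122\right)^{2} = \left(-44 + 122\right)^{2} = 78^{2} = 6084$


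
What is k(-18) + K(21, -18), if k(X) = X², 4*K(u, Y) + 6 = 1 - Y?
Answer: 1309/4 ≈ 327.25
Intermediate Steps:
K(u, Y) = -5/4 - Y/4 (K(u, Y) = -3/2 + (1 - Y)/4 = -3/2 + (¼ - Y/4) = -5/4 - Y/4)
k(-18) + K(21, -18) = (-18)² + (-5/4 - ¼*(-18)) = 324 + (-5/4 + 9/2) = 324 + 13/4 = 1309/4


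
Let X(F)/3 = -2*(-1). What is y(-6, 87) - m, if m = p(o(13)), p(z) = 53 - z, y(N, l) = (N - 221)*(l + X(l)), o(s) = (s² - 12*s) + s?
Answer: -21138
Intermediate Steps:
X(F) = 6 (X(F) = 3*(-2*(-1)) = 3*2 = 6)
o(s) = s² - 11*s
y(N, l) = (-221 + N)*(6 + l) (y(N, l) = (N - 221)*(l + 6) = (-221 + N)*(6 + l))
m = 27 (m = 53 - 13*(-11 + 13) = 53 - 13*2 = 53 - 1*26 = 53 - 26 = 27)
y(-6, 87) - m = (-1326 - 221*87 + 6*(-6) - 6*87) - 1*27 = (-1326 - 19227 - 36 - 522) - 27 = -21111 - 27 = -21138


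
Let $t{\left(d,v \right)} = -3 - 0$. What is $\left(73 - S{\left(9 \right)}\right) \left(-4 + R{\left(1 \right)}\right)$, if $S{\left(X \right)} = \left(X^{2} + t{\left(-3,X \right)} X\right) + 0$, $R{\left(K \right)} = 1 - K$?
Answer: $-76$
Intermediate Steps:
$t{\left(d,v \right)} = -3$ ($t{\left(d,v \right)} = -3 + 0 = -3$)
$S{\left(X \right)} = X^{2} - 3 X$ ($S{\left(X \right)} = \left(X^{2} - 3 X\right) + 0 = X^{2} - 3 X$)
$\left(73 - S{\left(9 \right)}\right) \left(-4 + R{\left(1 \right)}\right) = \left(73 - 9 \left(-3 + 9\right)\right) \left(-4 + \left(1 - 1\right)\right) = \left(73 - 9 \cdot 6\right) \left(-4 + \left(1 - 1\right)\right) = \left(73 - 54\right) \left(-4 + 0\right) = \left(73 - 54\right) \left(-4\right) = 19 \left(-4\right) = -76$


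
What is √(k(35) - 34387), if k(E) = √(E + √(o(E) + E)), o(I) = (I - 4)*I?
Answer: √(-34387 + √(35 + 4*√70)) ≈ 185.42*I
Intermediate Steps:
o(I) = I*(-4 + I) (o(I) = (-4 + I)*I = I*(-4 + I))
k(E) = √(E + √(E + E*(-4 + E))) (k(E) = √(E + √(E*(-4 + E) + E)) = √(E + √(E + E*(-4 + E))))
√(k(35) - 34387) = √(√(35 + √(35*(-3 + 35))) - 34387) = √(√(35 + √(35*32)) - 34387) = √(√(35 + √1120) - 34387) = √(√(35 + 4*√70) - 34387) = √(-34387 + √(35 + 4*√70))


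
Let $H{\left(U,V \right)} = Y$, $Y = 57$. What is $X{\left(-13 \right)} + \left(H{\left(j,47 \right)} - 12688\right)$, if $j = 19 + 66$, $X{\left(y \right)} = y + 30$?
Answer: $-12614$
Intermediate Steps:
$X{\left(y \right)} = 30 + y$
$j = 85$
$H{\left(U,V \right)} = 57$
$X{\left(-13 \right)} + \left(H{\left(j,47 \right)} - 12688\right) = \left(30 - 13\right) + \left(57 - 12688\right) = 17 - 12631 = -12614$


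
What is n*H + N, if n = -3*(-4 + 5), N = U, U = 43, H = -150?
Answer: 493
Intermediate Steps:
N = 43
n = -3 (n = -3*1 = -3)
n*H + N = -3*(-150) + 43 = 450 + 43 = 493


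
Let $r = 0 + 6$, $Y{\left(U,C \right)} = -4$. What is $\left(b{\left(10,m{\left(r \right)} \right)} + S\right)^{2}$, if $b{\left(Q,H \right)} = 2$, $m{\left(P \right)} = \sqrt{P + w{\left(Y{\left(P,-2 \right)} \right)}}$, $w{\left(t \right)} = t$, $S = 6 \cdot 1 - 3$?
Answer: $25$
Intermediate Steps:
$S = 3$ ($S = 6 - 3 = 3$)
$r = 6$
$m{\left(P \right)} = \sqrt{-4 + P}$ ($m{\left(P \right)} = \sqrt{P - 4} = \sqrt{-4 + P}$)
$\left(b{\left(10,m{\left(r \right)} \right)} + S\right)^{2} = \left(2 + 3\right)^{2} = 5^{2} = 25$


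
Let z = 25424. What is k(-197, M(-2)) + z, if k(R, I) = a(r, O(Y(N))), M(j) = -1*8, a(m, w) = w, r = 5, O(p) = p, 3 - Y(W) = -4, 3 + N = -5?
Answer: 25431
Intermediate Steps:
N = -8 (N = -3 - 5 = -8)
Y(W) = 7 (Y(W) = 3 - 1*(-4) = 3 + 4 = 7)
M(j) = -8
k(R, I) = 7
k(-197, M(-2)) + z = 7 + 25424 = 25431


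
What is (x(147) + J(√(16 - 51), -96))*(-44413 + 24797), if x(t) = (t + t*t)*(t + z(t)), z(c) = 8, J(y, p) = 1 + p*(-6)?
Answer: -66160001312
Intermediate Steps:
J(y, p) = 1 - 6*p
x(t) = (8 + t)*(t + t²) (x(t) = (t + t*t)*(t + 8) = (t + t²)*(8 + t) = (8 + t)*(t + t²))
(x(147) + J(√(16 - 51), -96))*(-44413 + 24797) = (147*(8 + 147² + 9*147) + (1 - 6*(-96)))*(-44413 + 24797) = (147*(8 + 21609 + 1323) + (1 + 576))*(-19616) = (147*22940 + 577)*(-19616) = (3372180 + 577)*(-19616) = 3372757*(-19616) = -66160001312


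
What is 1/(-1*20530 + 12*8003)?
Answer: 1/75506 ≈ 1.3244e-5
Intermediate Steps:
1/(-1*20530 + 12*8003) = 1/(-20530 + 96036) = 1/75506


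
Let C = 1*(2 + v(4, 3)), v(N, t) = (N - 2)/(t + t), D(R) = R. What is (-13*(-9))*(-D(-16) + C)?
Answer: 2145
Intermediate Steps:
v(N, t) = (-2 + N)/(2*t) (v(N, t) = (-2 + N)/((2*t)) = (-2 + N)*(1/(2*t)) = (-2 + N)/(2*t))
C = 7/3 (C = 1*(2 + (½)*(-2 + 4)/3) = 1*(2 + (½)*(⅓)*2) = 1*(2 + ⅓) = 1*(7/3) = 7/3 ≈ 2.3333)
(-13*(-9))*(-D(-16) + C) = (-13*(-9))*(-1*(-16) + 7/3) = 117*(16 + 7/3) = 117*(55/3) = 2145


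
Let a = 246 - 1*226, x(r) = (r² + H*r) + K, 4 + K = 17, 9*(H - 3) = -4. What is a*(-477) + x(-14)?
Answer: -84301/9 ≈ -9366.8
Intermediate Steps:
H = 23/9 (H = 3 + (⅑)*(-4) = 3 - 4/9 = 23/9 ≈ 2.5556)
K = 13 (K = -4 + 17 = 13)
x(r) = 13 + r² + 23*r/9 (x(r) = (r² + 23*r/9) + 13 = 13 + r² + 23*r/9)
a = 20 (a = 246 - 226 = 20)
a*(-477) + x(-14) = 20*(-477) + (13 + (-14)² + (23/9)*(-14)) = -9540 + (13 + 196 - 322/9) = -9540 + 1559/9 = -84301/9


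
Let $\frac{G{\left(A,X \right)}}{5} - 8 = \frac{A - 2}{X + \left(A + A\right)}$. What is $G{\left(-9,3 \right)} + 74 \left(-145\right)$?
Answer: $- \frac{32059}{3} \approx -10686.0$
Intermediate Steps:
$G{\left(A,X \right)} = 40 + \frac{5 \left(-2 + A\right)}{X + 2 A}$ ($G{\left(A,X \right)} = 40 + 5 \frac{A - 2}{X + \left(A + A\right)} = 40 + 5 \frac{-2 + A}{X + 2 A} = 40 + \frac{5 \left(-2 + A\right)}{X + 2 A}$)
$G{\left(-9,3 \right)} + 74 \left(-145\right) = \frac{5 \left(-2 + 8 \cdot 3 + 17 \left(-9\right)\right)}{3 + 2 \left(-9\right)} + 74 \left(-145\right) = \frac{5 \left(-2 + 24 - 153\right)}{3 - 18} - 10730 = 5 \frac{1}{-15} \left(-131\right) - 10730 = 5 \left(- \frac{1}{15}\right) \left(-131\right) - 10730 = \frac{131}{3} - 10730 = - \frac{32059}{3}$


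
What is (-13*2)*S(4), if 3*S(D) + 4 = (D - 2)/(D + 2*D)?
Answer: 299/9 ≈ 33.222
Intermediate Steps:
S(D) = -4/3 + (-2 + D)/(9*D) (S(D) = -4/3 + ((D - 2)/(D + 2*D))/3 = -4/3 + ((-2 + D)/((3*D)))/3 = -4/3 + ((-2 + D)*(1/(3*D)))/3 = -4/3 + ((-2 + D)/(3*D))/3 = -4/3 + (-2 + D)/(9*D))
(-13*2)*S(4) = (-13*2)*((⅑)*(-2 - 11*4)/4) = -26*(-2 - 44)/(9*4) = -26*(-46)/(9*4) = -26*(-23/18) = 299/9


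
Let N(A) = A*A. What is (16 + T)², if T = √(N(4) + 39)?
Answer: (16 + √55)² ≈ 548.32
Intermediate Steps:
N(A) = A²
T = √55 (T = √(4² + 39) = √(16 + 39) = √55 ≈ 7.4162)
(16 + T)² = (16 + √55)²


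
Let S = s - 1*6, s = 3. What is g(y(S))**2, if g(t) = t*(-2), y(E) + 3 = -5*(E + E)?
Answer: 2916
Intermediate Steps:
S = -3 (S = 3 - 1*6 = 3 - 6 = -3)
y(E) = -3 - 10*E (y(E) = -3 - 5*(E + E) = -3 - 10*E)
g(t) = -2*t
g(y(S))**2 = (-2*(-3 - 10*(-3)))**2 = (-2*(-3 + 30))**2 = (-2*27)**2 = (-54)**2 = 2916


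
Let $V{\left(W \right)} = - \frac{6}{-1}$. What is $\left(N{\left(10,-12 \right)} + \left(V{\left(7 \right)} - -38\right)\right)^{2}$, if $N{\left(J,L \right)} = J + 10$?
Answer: $4096$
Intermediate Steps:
$V{\left(W \right)} = 6$ ($V{\left(W \right)} = \left(-6\right) \left(-1\right) = 6$)
$N{\left(J,L \right)} = 10 + J$
$\left(N{\left(10,-12 \right)} + \left(V{\left(7 \right)} - -38\right)\right)^{2} = \left(\left(10 + 10\right) + \left(6 - -38\right)\right)^{2} = \left(20 + \left(6 + 38\right)\right)^{2} = \left(20 + 44\right)^{2} = 64^{2} = 4096$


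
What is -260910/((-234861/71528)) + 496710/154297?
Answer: 87262558659390/1098131749 ≈ 79465.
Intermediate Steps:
-260910/((-234861/71528)) + 496710/154297 = -260910/((-234861*1/71528)) + 496710*(1/154297) = -260910/(-234861/71528) + 496710/154297 = -260910*(-71528/234861) + 496710/154297 = 6220790160/78287 + 496710/154297 = 87262558659390/1098131749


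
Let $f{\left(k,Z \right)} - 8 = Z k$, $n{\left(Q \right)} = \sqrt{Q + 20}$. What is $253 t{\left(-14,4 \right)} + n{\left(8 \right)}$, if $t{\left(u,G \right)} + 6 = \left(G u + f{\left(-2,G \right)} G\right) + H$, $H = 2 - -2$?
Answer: $-14674 + 2 \sqrt{7} \approx -14669.0$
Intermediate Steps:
$n{\left(Q \right)} = \sqrt{20 + Q}$
$f{\left(k,Z \right)} = 8 + Z k$
$H = 4$ ($H = 2 + 2 = 4$)
$t{\left(u,G \right)} = -2 + G u + G \left(8 - 2 G\right)$ ($t{\left(u,G \right)} = -6 + \left(\left(G u + \left(8 + G \left(-2\right)\right) G\right) + 4\right) = -6 + \left(\left(G u + \left(8 - 2 G\right) G\right) + 4\right) = -6 + \left(\left(G u + G \left(8 - 2 G\right)\right) + 4\right) = -6 + \left(4 + G u + G \left(8 - 2 G\right)\right) = -2 + G u + G \left(8 - 2 G\right)$)
$253 t{\left(-14,4 \right)} + n{\left(8 \right)} = 253 \left(-2 + 4 \left(-14\right) + 2 \cdot 4 \left(4 - 4\right)\right) + \sqrt{20 + 8} = 253 \left(-2 - 56 + 2 \cdot 4 \left(4 - 4\right)\right) + \sqrt{28} = 253 \left(-2 - 56 + 2 \cdot 4 \cdot 0\right) + 2 \sqrt{7} = 253 \left(-2 - 56 + 0\right) + 2 \sqrt{7} = 253 \left(-58\right) + 2 \sqrt{7} = -14674 + 2 \sqrt{7}$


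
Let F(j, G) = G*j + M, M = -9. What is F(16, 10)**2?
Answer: 22801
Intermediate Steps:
F(j, G) = -9 + G*j (F(j, G) = G*j - 9 = -9 + G*j)
F(16, 10)**2 = (-9 + 10*16)**2 = (-9 + 160)**2 = 151**2 = 22801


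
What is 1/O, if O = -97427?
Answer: -1/97427 ≈ -1.0264e-5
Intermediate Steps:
1/O = 1/(-97427) = -1/97427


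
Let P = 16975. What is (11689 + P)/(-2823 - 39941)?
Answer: -7166/10691 ≈ -0.67028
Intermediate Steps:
(11689 + P)/(-2823 - 39941) = (11689 + 16975)/(-2823 - 39941) = 28664/(-42764) = 28664*(-1/42764) = -7166/10691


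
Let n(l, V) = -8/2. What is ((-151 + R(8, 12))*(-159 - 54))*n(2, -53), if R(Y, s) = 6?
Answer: -123540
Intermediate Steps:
n(l, V) = -4 (n(l, V) = -8*½ = -4)
((-151 + R(8, 12))*(-159 - 54))*n(2, -53) = ((-151 + 6)*(-159 - 54))*(-4) = -145*(-213)*(-4) = 30885*(-4) = -123540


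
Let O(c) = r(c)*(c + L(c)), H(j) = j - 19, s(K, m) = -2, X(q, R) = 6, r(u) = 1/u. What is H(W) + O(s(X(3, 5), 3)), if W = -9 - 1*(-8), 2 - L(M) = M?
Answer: -21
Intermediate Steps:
L(M) = 2 - M
r(u) = 1/u
W = -1 (W = -9 + 8 = -1)
H(j) = -19 + j
O(c) = 2/c (O(c) = (c + (2 - c))/c = 2/c)
H(W) + O(s(X(3, 5), 3)) = (-19 - 1) + 2/(-2) = -20 + 2*(-½) = -20 - 1 = -21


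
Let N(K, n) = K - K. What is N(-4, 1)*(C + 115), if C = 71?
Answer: 0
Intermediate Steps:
N(K, n) = 0
N(-4, 1)*(C + 115) = 0*(71 + 115) = 0*186 = 0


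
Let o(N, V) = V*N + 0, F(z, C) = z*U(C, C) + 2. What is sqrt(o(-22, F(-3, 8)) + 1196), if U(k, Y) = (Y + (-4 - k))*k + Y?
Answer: 12*I*sqrt(3) ≈ 20.785*I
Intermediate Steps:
U(k, Y) = Y + k*(-4 + Y - k) (U(k, Y) = (-4 + Y - k)*k + Y = k*(-4 + Y - k) + Y = Y + k*(-4 + Y - k))
F(z, C) = 2 - 3*C*z (F(z, C) = z*(C - C**2 - 4*C + C*C) + 2 = z*(C - C**2 - 4*C + C**2) + 2 = z*(-3*C) + 2 = -3*C*z + 2 = 2 - 3*C*z)
o(N, V) = N*V (o(N, V) = N*V + 0 = N*V)
sqrt(o(-22, F(-3, 8)) + 1196) = sqrt(-22*(2 - 3*8*(-3)) + 1196) = sqrt(-22*(2 + 72) + 1196) = sqrt(-22*74 + 1196) = sqrt(-1628 + 1196) = sqrt(-432) = 12*I*sqrt(3)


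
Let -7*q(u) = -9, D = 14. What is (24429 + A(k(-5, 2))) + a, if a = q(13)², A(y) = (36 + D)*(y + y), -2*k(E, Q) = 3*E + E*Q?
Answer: 1258352/49 ≈ 25681.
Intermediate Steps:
q(u) = 9/7 (q(u) = -⅐*(-9) = 9/7)
k(E, Q) = -3*E/2 - E*Q/2 (k(E, Q) = -(3*E + E*Q)/2 = -3*E/2 - E*Q/2)
A(y) = 100*y (A(y) = (36 + 14)*(y + y) = 50*(2*y) = 100*y)
a = 81/49 (a = (9/7)² = 81/49 ≈ 1.6531)
(24429 + A(k(-5, 2))) + a = (24429 + 100*(-½*(-5)*(3 + 2))) + 81/49 = (24429 + 100*(-½*(-5)*5)) + 81/49 = (24429 + 100*(25/2)) + 81/49 = (24429 + 1250) + 81/49 = 25679 + 81/49 = 1258352/49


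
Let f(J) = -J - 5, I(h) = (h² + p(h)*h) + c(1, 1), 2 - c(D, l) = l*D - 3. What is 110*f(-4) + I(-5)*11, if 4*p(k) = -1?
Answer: 891/4 ≈ 222.75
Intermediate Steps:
p(k) = -¼ (p(k) = (¼)*(-1) = -¼)
c(D, l) = 5 - D*l (c(D, l) = 2 - (l*D - 3) = 2 - (D*l - 3) = 2 - (-3 + D*l) = 2 + (3 - D*l) = 5 - D*l)
I(h) = 4 + h² - h/4 (I(h) = (h² - h/4) + (5 - 1*1*1) = (h² - h/4) + (5 - 1) = (h² - h/4) + 4 = 4 + h² - h/4)
f(J) = -5 - J
110*f(-4) + I(-5)*11 = 110*(-5 - 1*(-4)) + (4 + (-5)² - ¼*(-5))*11 = 110*(-5 + 4) + (4 + 25 + 5/4)*11 = 110*(-1) + (121/4)*11 = -110 + 1331/4 = 891/4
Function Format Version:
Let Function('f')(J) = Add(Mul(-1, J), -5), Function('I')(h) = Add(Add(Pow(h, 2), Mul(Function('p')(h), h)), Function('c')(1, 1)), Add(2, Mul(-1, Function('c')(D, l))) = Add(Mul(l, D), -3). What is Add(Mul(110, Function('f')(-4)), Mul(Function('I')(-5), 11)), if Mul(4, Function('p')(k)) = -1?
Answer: Rational(891, 4) ≈ 222.75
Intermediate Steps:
Function('p')(k) = Rational(-1, 4) (Function('p')(k) = Mul(Rational(1, 4), -1) = Rational(-1, 4))
Function('c')(D, l) = Add(5, Mul(-1, D, l)) (Function('c')(D, l) = Add(2, Mul(-1, Add(Mul(l, D), -3))) = Add(2, Mul(-1, Add(Mul(D, l), -3))) = Add(2, Mul(-1, Add(-3, Mul(D, l)))) = Add(2, Add(3, Mul(-1, D, l))) = Add(5, Mul(-1, D, l)))
Function('I')(h) = Add(4, Pow(h, 2), Mul(Rational(-1, 4), h)) (Function('I')(h) = Add(Add(Pow(h, 2), Mul(Rational(-1, 4), h)), Add(5, Mul(-1, 1, 1))) = Add(Add(Pow(h, 2), Mul(Rational(-1, 4), h)), Add(5, -1)) = Add(Add(Pow(h, 2), Mul(Rational(-1, 4), h)), 4) = Add(4, Pow(h, 2), Mul(Rational(-1, 4), h)))
Function('f')(J) = Add(-5, Mul(-1, J))
Add(Mul(110, Function('f')(-4)), Mul(Function('I')(-5), 11)) = Add(Mul(110, Add(-5, Mul(-1, -4))), Mul(Add(4, Pow(-5, 2), Mul(Rational(-1, 4), -5)), 11)) = Add(Mul(110, Add(-5, 4)), Mul(Add(4, 25, Rational(5, 4)), 11)) = Add(Mul(110, -1), Mul(Rational(121, 4), 11)) = Add(-110, Rational(1331, 4)) = Rational(891, 4)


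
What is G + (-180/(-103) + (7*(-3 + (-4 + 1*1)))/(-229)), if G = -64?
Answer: -1464022/23587 ≈ -62.069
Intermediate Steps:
G + (-180/(-103) + (7*(-3 + (-4 + 1*1)))/(-229)) = -64 + (-180/(-103) + (7*(-3 + (-4 + 1*1)))/(-229)) = -64 + (-180*(-1/103) + (7*(-3 + (-4 + 1)))*(-1/229)) = -64 + (180/103 + (7*(-3 - 3))*(-1/229)) = -64 + (180/103 + (7*(-6))*(-1/229)) = -64 + (180/103 - 42*(-1/229)) = -64 + (180/103 + 42/229) = -64 + 45546/23587 = -1464022/23587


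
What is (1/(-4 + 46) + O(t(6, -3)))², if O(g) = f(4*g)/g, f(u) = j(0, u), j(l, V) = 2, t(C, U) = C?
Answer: 25/196 ≈ 0.12755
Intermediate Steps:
f(u) = 2
O(g) = 2/g
(1/(-4 + 46) + O(t(6, -3)))² = (1/(-4 + 46) + 2/6)² = (1/42 + 2*(⅙))² = (1/42 + ⅓)² = (5/14)² = 25/196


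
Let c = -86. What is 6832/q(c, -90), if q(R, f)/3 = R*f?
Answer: 1708/5805 ≈ 0.29423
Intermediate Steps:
q(R, f) = 3*R*f (q(R, f) = 3*(R*f) = 3*R*f)
6832/q(c, -90) = 6832/((3*(-86)*(-90))) = 6832/23220 = 6832*(1/23220) = 1708/5805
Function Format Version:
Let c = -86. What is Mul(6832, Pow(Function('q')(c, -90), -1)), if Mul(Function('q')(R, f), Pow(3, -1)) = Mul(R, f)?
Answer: Rational(1708, 5805) ≈ 0.29423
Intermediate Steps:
Function('q')(R, f) = Mul(3, R, f) (Function('q')(R, f) = Mul(3, Mul(R, f)) = Mul(3, R, f))
Mul(6832, Pow(Function('q')(c, -90), -1)) = Mul(6832, Pow(Mul(3, -86, -90), -1)) = Mul(6832, Pow(23220, -1)) = Mul(6832, Rational(1, 23220)) = Rational(1708, 5805)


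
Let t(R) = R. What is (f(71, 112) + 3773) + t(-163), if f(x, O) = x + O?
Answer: 3793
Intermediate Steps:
f(x, O) = O + x
(f(71, 112) + 3773) + t(-163) = ((112 + 71) + 3773) - 163 = (183 + 3773) - 163 = 3956 - 163 = 3793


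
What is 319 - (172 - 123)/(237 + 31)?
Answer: 85443/268 ≈ 318.82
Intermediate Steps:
319 - (172 - 123)/(237 + 31) = 319 - 49/268 = 85443/268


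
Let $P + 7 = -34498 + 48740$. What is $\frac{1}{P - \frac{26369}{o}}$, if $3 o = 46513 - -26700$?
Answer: $\frac{10459}{148872564} \approx 7.0255 \cdot 10^{-5}$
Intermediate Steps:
$P = 14235$ ($P = -7 + \left(-34498 + 48740\right) = -7 + 14242 = 14235$)
$o = \frac{73213}{3}$ ($o = \frac{46513 - -26700}{3} = \frac{46513 + 26700}{3} = \frac{1}{3} \cdot 73213 = \frac{73213}{3} \approx 24404.0$)
$\frac{1}{P - \frac{26369}{o}} = \frac{1}{14235 - \frac{26369}{\frac{73213}{3}}} = \frac{1}{14235 - \frac{11301}{10459}} = \frac{1}{\frac{148872564}{10459}} = \frac{10459}{148872564}$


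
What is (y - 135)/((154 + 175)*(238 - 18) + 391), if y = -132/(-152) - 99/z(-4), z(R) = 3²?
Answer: -5515/2765298 ≈ -0.0019944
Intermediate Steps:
z(R) = 9
y = -385/38 (y = -132/(-152) - 99/9 = -132*(-1/152) - 99*⅑ = 33/38 - 11 = -385/38 ≈ -10.132)
(y - 135)/((154 + 175)*(238 - 18) + 391) = (-385/38 - 135)/((154 + 175)*(238 - 18) + 391) = -5515/(38*(329*220 + 391)) = -5515/(38*(72380 + 391)) = -5515/38/72771 = -5515/38*1/72771 = -5515/2765298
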